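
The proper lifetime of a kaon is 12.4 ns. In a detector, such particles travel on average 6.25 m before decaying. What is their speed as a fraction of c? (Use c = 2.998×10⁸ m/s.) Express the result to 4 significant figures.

Lab distance = (lab lifetime)·v = γτ·βc, so βγ = d/(cτ) = 6.250/(2.998×10⁸ × 1.240×10^-8) = 1.6812.
With βγ = 1.6812: γ² = 1 + (βγ)² = 3.82643, and β = (βγ)/γ = 1.6812/1.95613 = 0.8595.

0.8595c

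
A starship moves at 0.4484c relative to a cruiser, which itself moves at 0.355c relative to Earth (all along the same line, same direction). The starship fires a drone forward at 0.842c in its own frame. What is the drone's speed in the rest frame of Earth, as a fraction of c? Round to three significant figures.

0.969c

Apply u = (u'+v)/(1+u'v) twice. Drone in the cruiser frame: (0.842+0.4484)/(1+0.842·0.4484) = 1.2904/1.3775528 = 0.93673c.
That velocity, transformed to the rest frame of Earth: (0.93673+0.355)/(1+0.93673·0.355) = 1.29173/1.33253915 = 0.96937c.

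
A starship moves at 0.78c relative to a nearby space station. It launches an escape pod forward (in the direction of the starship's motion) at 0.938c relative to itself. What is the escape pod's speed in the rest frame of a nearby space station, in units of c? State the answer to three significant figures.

Relativistic velocity addition: u = (u' + v)/(1 + u'v/c²), with u' = 0.938c and v = 0.78c.
Numerator: 0.938 + 0.78 = 1.718. Denominator: 1 + (0.938)(0.78) = 1.73164.
u = 1.718/1.73164 = 0.99212, so the speed is 0.992c.

0.992c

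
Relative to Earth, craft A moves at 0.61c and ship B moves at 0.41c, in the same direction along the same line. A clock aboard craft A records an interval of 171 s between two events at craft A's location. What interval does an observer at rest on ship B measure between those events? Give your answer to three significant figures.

Speed of craft A in ship B's frame: u = (v_A − v_B)/(1 − v_A v_B/c²) = (0.61 − 0.41)/(1 − 0.61×0.41) = 0.2/0.7499 = 0.2667; |u| = 0.2667c.
γ for this relative speed: γ = 1/√(1 − 0.0711289) = 1.0376.
Craft A's interval is proper; time dilation gives Δt_B = γΔτ = 1.0376 × 171 s = 177 s.

177 s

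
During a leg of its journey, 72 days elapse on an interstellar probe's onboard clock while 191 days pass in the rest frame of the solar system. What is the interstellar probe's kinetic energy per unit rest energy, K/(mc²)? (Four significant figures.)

The time-dilation ratio gives γ = 191/72 = 2.65278.
Since K = (γ−1)mc², K/(mc²) = 2.65278 − 1 = 1.653.

1.653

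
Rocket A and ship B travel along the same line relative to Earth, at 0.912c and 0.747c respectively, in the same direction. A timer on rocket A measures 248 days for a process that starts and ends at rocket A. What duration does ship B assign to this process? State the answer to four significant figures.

The velocity of rocket A relative to ship B is (0.912 − 0.747)c / (1 − 0.912×0.747) = 0.51767c; relative speed 0.51767c.
At |u| = 0.51767c, γ = (1 − 0.267982)^(−1/2) = 1.1688.
Rocket A's interval is proper; time dilation gives Δt_B = γΔτ = 1.1688 × 248 days = 289.9 days.

289.9 days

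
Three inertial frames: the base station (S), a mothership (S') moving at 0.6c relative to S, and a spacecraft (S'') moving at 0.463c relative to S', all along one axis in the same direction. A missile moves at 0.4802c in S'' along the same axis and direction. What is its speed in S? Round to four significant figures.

Compose velocities in two stages. Stage 1 (into S'): u₁ = (0.4802+0.463)/(1+0.4802×0.463) = 0.77164.
Stage 2 (into S): u = (0.77164+0.6)/(1+0.77164×0.6) = 0.93756, so the speed is 0.9376c.

0.9376c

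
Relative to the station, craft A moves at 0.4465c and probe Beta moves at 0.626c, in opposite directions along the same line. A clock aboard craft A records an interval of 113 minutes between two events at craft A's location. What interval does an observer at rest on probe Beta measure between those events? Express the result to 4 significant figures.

207.2 minutes

Speed of craft A in probe Beta's frame: u = (v_A + v_B)/(1 + v_A v_B/c²) = (0.4465 + 0.626)/(1 + 0.4465×0.626) = 1.0725/1.279509 = 0.83821; |u| = 0.83821c.
At |u| = 0.83821c, γ = (1 − 0.702596)^(−1/2) = 1.8337.
The clock on craft A records proper time, so probe Beta measures Δt = γΔτ = 1.8337 × 113 = 207.2 minutes.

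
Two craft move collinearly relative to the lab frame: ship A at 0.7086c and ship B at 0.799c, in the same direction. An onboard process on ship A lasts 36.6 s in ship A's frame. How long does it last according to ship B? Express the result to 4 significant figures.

Speed of ship A in ship B's frame: u = (v_A − v_B)/(1 − v_A v_B/c²) = (0.7086 − 0.799)/(1 − 0.7086×0.799) = −0.0904/0.4338286 = −0.20838; |u| = 0.20838c.
At |u| = 0.20838c, γ = (1 − 0.0434222)^(−1/2) = 1.0224.
The clock on ship A records proper time, so ship B measures Δt = γΔτ = 1.0224 × 36.6 = 37.42 s.

37.42 s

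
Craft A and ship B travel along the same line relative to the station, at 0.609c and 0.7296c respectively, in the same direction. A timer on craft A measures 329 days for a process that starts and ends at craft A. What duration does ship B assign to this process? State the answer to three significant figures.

The velocity of craft A relative to ship B is (0.609 − 0.7296)c / (1 − 0.609×0.7296) = −0.21703c; relative speed 0.21703c.
At |u| = 0.21703c, γ = (1 − 0.047102)^(−1/2) = 1.0244.
The clock on craft A records proper time, so ship B measures Δt = γΔτ = 1.0244 × 329 = 337 days.

337 days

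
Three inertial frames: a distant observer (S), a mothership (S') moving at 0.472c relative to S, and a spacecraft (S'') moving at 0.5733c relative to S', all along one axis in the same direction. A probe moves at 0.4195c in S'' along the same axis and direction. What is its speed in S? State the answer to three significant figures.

First combine the probe and spacecraft (S''→S'): u₁ = (0.4195 + 0.5733)/(1 + 0.4195×0.5733) = 0.9928/1.24049935 = 0.80032.
Then combine with the mothership (S'→S): u = (0.80032 + 0.472)/(1 + 0.80032×0.472) = 1.27232/1.37775104 = 0.92348.

0.923c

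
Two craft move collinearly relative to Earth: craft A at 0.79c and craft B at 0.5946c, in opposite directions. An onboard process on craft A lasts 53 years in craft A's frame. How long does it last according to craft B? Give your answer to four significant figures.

The velocity of craft A relative to craft B is (0.79 + 0.5946)c / (1 + 0.79×0.5946) = 0.94208c; relative speed 0.94208c.
γ for this relative speed: γ = 1/√(1 − 0.887515) = 2.9816.
The clock on craft A records proper time, so craft B measures Δt = γΔτ = 2.9816 × 53 = 158.0 years.

158.0 years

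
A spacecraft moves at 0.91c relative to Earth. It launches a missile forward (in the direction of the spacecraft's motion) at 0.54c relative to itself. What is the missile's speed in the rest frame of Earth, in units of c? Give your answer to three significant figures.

0.972c

Relativistic velocity addition: u = (u' + v)/(1 + u'v/c²), with u' = 0.54c and v = 0.91c.
Numerator: 0.54 + 0.91 = 1.45. Denominator: 1 + (0.54)(0.91) = 1.4914.
u = 1.45/1.4914 = 0.97224, so the speed is 0.972c.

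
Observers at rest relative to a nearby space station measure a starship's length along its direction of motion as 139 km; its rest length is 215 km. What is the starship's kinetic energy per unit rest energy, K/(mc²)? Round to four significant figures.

γ = L₀/L = 215/139 = 1.54676.
Since K = (γ−1)mc², K/(mc²) = 1.54676 − 1 = 0.5468.

0.5468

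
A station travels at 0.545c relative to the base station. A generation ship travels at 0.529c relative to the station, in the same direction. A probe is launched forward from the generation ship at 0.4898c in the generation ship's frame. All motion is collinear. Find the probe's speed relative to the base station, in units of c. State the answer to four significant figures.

0.9397c

Apply u = (u'+v)/(1+u'v) twice. Probe in the station frame: (0.4898+0.529)/(1+0.4898·0.529) = 1.0188/1.2591042 = 0.80915c.
That velocity, transformed to the rest frame of the base station: (0.80915+0.545)/(1+0.80915·0.545) = 1.35415/1.44098675 = 0.93974c.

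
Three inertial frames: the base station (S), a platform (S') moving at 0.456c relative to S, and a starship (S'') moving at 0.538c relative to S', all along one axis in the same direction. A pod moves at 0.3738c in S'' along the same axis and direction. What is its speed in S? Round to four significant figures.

0.9027c

First combine the pod and starship (S''→S'): u₁ = (0.3738 + 0.538)/(1 + 0.3738×0.538) = 0.9118/1.2011044 = 0.75913.
Then combine with the platform (S'→S): u = (0.75913 + 0.456)/(1 + 0.75913×0.456) = 1.21513/1.34616328 = 0.90266.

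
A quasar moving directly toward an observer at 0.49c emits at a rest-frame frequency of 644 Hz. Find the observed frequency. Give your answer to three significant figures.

Relativistic Doppler (source moving toward): f_obs = f_src · √((1+β)/(1−β)).
With β = 0.49: factor = √(1.49/0.51) = 1.7093.
f_obs = 644 × 1.7093 = 1100 Hz.

1100 Hz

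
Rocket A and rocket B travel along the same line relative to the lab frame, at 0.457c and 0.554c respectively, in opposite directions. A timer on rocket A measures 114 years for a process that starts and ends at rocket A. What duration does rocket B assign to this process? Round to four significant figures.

Speed of rocket A in rocket B's frame: u = (v_A + v_B)/(1 + v_A v_B/c²) = (0.457 + 0.554)/(1 + 0.457×0.554) = 1.011/1.253178 = 0.80675; |u| = 0.80675c.
At |u| = 0.80675c, γ = (1 − 0.650846)^(−1/2) = 1.6924.
Rocket A's interval is proper; time dilation gives Δt_B = γΔτ = 1.6924 × 114 years = 192.9 years.

192.9 years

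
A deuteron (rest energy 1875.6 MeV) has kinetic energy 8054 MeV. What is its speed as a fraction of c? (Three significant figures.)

0.982c

γ = 1 + K/(mc²) = 1 + 8054/1875.6 = 5.2941.
β = √(1 − 1/γ²) = √(1 − 0.0356793) = √0.9643207 = 0.982.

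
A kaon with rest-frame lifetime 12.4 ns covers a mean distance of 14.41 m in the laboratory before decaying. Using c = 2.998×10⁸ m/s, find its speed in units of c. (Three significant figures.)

0.968c

Lab distance = (lab lifetime)·v = γτ·βc, so βγ = d/(cτ) = 14.41/(2.998×10⁸ × 1.240×10^-8) = 3.8762.
With βγ = 3.8762: γ² = 1 + (βγ)² = 16.0249, and β = (βγ)/γ = 3.8762/4.00311 = 0.968.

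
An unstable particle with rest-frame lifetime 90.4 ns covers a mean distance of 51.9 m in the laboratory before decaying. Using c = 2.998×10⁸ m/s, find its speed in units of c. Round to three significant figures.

0.886c

Let x = d/(cτ) = 51.90 m / (2.998×10⁸ m/s × 9.040×10^-8 s) = 1.915. Since d = βγcτ, x = βγ = β/√(1−β²).
Solving: β² = x²/(1+x²) = 3.66723/4.66723 = 0.78574, so β = 0.886.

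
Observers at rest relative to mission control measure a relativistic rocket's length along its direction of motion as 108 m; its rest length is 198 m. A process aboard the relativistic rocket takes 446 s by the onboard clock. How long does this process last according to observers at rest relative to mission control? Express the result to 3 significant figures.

From L = L₀/γ: γ = 198/108 = 1.83333.
The same γ dilates the second interval: 1.83333 × 446 s = 818 s.

818 s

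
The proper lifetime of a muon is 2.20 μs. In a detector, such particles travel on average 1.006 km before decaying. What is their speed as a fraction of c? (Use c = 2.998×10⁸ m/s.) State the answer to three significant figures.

d = βγcτ ⇒ βγ = d/(cτ) = 1006 m / (659.56 m) = 1.5253.
β = (βγ)/√(1+(βγ)²) = 1.5253/√3.32654 = 0.836.

0.836c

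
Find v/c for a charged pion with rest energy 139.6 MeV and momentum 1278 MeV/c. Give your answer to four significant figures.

0.9941

pc/(mc²) = 1278/139.6 = 9.1547 = βγ = β/√(1−β²).
So β² = x²/(1 + x²) with x = 9.1547: x² = 83.8085, β² = 83.8085/84.8085 = 0.988209, β = 0.9941.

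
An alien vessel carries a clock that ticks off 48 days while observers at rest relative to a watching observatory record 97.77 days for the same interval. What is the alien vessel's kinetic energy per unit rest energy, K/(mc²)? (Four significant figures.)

1.037

From Δt = γΔτ: γ = 97.77/48 = 2.03687.
K/(mc²) = γ − 1 = 2.03687 − 1 = 1.037.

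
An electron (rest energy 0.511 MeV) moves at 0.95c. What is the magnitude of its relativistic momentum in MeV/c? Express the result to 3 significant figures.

1.55 MeV/c

γ = 1/√(1 − β²) = 1/√(1 − 0.9025) = 1/√0.0975 = 1/0.31225 = 3.2026.
Momentum: p = γβ·mc = 3.2026 × 0.95 × 0.511 MeV/c = 1.55 MeV/c.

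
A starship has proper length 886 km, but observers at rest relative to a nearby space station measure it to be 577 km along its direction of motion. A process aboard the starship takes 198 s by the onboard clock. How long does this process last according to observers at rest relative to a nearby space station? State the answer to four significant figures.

γ = L₀/L = 886/577 = 1.53553.
Δt = γΔτ = 1.53553 × 198 = 304.0 s.

304.0 s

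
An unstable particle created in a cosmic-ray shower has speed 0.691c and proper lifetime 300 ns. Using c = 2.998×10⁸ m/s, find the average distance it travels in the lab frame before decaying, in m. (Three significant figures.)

86.0 m

Lorentz factor: γ = (1 − 0.477481)^(−1/2) = 1.3834.
Lab-frame lifetime: Δt = γτ = 1.3834 × 300 ns = 415.02 ns.
Distance: d = vΔt = 0.691 × 2.998×10⁸ m/s × 4.1502×10^-7 s = 86.0 m.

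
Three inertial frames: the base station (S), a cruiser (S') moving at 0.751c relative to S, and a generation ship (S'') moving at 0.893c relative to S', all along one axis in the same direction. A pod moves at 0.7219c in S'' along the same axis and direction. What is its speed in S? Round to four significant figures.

Apply u = (u'+v)/(1+u'v) twice. Pod in the cruiser frame: (0.7219+0.893)/(1+0.7219·0.893) = 1.6149/1.6446567 = 0.98191c.
That velocity, transformed to the rest frame of the base station: (0.98191+0.751)/(1+0.98191·0.751) = 1.73291/1.73741441 = 0.99741c.

0.9974c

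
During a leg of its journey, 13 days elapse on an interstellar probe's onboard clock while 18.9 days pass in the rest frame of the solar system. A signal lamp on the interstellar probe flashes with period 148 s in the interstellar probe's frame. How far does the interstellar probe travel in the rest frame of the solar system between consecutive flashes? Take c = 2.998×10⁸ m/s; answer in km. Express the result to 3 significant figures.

γ = Δt/Δτ = 18.9/13 = 1.45385.
β = √(1 − 1/γ²) = 0.72587. Lab-frame period = γτ = 1.45385×148 s = 215.17 s. Distance = βc × γτ = 0.72587 × 2.998×10⁸ m/s × 215.17 s = 4.6824×10^10 m = 4.68×10^7 km.

4.68×10^7 km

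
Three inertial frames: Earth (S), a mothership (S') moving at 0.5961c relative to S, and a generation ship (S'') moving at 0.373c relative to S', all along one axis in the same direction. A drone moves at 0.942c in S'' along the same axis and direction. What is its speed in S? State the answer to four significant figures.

Compose velocities in two stages. Stage 1 (into S'): u₁ = (0.942+0.373)/(1+0.942×0.373) = 0.97309.
Stage 2 (into S): u = (0.97309+0.5961)/(1+0.97309×0.5961) = 0.99312, so the speed is 0.9931c.

0.9931c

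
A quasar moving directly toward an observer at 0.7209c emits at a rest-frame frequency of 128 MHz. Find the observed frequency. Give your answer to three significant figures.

318 MHz

Relativistic Doppler (source moving toward): f_obs = f_src · √((1+β)/(1−β)).
With β = 0.7209: factor = √(1.7209/0.2791) = 2.4831.
f_obs = 128 × 2.4831 = 318 MHz.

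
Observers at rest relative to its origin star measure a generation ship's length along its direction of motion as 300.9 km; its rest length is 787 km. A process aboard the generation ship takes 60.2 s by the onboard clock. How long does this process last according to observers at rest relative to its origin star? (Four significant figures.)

γ = L₀/L = 787/300.9 = 2.61549.
The same γ dilates the second interval: 2.61549 × 60.2 s = 157.5 s.

157.5 s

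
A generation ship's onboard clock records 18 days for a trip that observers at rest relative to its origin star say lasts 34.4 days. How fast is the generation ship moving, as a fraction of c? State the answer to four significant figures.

γ = Δt/Δτ = 34.4/18 = 1.9111.
β = √(1 − 1/γ²) = √(1 − 0.2738) = √0.7262 = 0.8522.

0.8522c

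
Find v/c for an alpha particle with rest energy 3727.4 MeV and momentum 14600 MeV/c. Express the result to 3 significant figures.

pc/(mc²) = 14600/3727.4 = 3.9169 = βγ = β/√(1−β²).
So β² = x²/(1 + x²) with x = 3.9169: x² = 15.3421, β² = 15.3421/16.3421 = 0.938808, β = 0.969.

0.969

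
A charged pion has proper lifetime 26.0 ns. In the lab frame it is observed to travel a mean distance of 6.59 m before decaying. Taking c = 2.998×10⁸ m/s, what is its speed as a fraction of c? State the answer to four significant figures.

0.6456c

Let x = d/(cτ) = 6.590 m / (2.998×10⁸ m/s × 2.600×10^-8 s) = 0.84544. Since d = βγcτ, x = βγ = β/√(1−β²).
Solving: β² = x²/(1+x²) = 0.714769/1.714769 = 0.416831, so β = 0.6456.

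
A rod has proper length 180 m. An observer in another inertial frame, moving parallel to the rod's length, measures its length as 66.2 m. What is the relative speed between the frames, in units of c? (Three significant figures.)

0.930c

Length contraction gives γ = L₀/L = 180/66.2 = 2.719.
β = √(1 − 1/γ²) = √0.864736 = 0.930.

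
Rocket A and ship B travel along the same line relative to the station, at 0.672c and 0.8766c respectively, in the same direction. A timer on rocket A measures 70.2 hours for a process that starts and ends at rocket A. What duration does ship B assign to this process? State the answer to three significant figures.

80.9 hours

Speed of rocket A in ship B's frame: u = (v_A − v_B)/(1 − v_A v_B/c²) = (0.672 − 0.8766)/(1 − 0.672×0.8766) = −0.2046/0.4109248 = −0.4979; |u| = 0.4979c.
γ for this relative speed: γ = 1/√(1 − 0.247904) = 1.1531.
Rocket A's interval is proper; time dilation gives Δt_B = γΔτ = 1.1531 × 70.2 hours = 80.9 hours.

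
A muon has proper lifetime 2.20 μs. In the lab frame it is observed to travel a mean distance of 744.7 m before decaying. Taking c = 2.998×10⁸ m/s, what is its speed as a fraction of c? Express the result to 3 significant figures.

0.749c

Lab distance = (lab lifetime)·v = γτ·βc, so βγ = d/(cτ) = 744.7/(2.998×10⁸ × 2.200×10^-6) = 1.1291.
With βγ = 1.1291: γ² = 1 + (βγ)² = 2.27487, and β = (βγ)/γ = 1.1291/1.50827 = 0.749.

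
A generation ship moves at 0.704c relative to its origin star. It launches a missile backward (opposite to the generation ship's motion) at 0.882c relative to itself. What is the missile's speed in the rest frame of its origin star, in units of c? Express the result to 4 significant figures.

0.4696c

Relativistic velocity addition: u = (u' + v)/(1 + u'v/c²), with u' = −0.882c and v = 0.704c.
Numerator: −0.882 + 0.704 = −0.178. Denominator: 1 + (−0.882)(0.704) = 0.379072.
u = −0.178/0.379072 = −0.46957, so the speed is 0.4696c.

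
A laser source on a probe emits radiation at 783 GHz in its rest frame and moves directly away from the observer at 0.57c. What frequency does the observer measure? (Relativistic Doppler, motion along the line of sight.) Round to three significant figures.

410 GHz

Relativistic Doppler (source moving away): f_obs = f_src · √((1−β)/(1+β)).
With β = 0.57: factor = √(0.43/1.57) = 0.52334.
f_obs = 783 × 0.52334 = 410 GHz.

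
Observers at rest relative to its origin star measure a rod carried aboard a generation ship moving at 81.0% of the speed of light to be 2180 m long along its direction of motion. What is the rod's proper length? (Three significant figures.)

3720 m

γ = 1/√(1 − β²) = 1/√(1 − 0.6561) = 1/√0.3439 = 1/0.58643 = 1.7052.
Proper length: L₀ = γ·L = 1.7052 × 2180 = 3720 m.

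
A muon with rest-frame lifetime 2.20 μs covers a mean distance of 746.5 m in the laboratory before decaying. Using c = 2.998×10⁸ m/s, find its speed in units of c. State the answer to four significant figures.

0.7494c

Lab distance = (lab lifetime)·v = γτ·βc, so βγ = d/(cτ) = 746.5/(2.998×10⁸ × 2.200×10^-6) = 1.1318.
With βγ = 1.1318: γ² = 1 + (βγ)² = 2.28097, and β = (βγ)/γ = 1.1318/1.51029 = 0.7494.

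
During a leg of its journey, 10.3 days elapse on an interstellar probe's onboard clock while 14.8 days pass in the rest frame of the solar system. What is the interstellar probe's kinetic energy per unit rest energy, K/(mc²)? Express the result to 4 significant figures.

0.4369

The time-dilation ratio gives γ = 14.8/10.3 = 1.43689.
K/(mc²) = γ − 1 = 1.43689 − 1 = 0.4369.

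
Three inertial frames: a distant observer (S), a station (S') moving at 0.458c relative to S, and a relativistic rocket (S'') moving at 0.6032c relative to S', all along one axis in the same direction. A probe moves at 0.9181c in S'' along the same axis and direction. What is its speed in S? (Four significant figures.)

Compose velocities in two stages. Stage 1 (into S'): u₁ = (0.9181+0.6032)/(1+0.9181×0.6032) = 0.97908.
Stage 2 (into S): u = (0.97908+0.458)/(1+0.97908×0.458) = 0.99217, so the speed is 0.9922c.

0.9922c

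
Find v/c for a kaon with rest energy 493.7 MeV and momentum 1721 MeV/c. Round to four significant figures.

pc/(mc²) = 1721/493.7 = 3.4859 = βγ = β/√(1−β²).
So β² = x²/(1 + x²) with x = 3.4859: x² = 12.1515, β² = 12.1515/13.1515 = 0.923963, β = 0.9612.

0.9612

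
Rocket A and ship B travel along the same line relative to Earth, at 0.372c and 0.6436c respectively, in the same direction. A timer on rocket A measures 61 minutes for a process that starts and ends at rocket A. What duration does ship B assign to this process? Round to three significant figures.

65.3 minutes

Speed of rocket A in ship B's frame: u = (v_A − v_B)/(1 − v_A v_B/c²) = (0.372 − 0.6436)/(1 − 0.372×0.6436) = −0.2716/0.7605808 = −0.3571; |u| = 0.3571c.
At |u| = 0.3571c, γ = (1 − 0.12752)^(−1/2) = 1.0706.
Rocket A's interval is proper; time dilation gives Δt_B = γΔτ = 1.0706 × 61 minutes = 65.3 minutes.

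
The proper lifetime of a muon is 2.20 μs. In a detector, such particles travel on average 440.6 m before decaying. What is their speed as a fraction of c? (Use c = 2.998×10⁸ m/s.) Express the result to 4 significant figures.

0.5555c

d = βγcτ ⇒ βγ = d/(cτ) = 440.6 m / (659.56 m) = 0.66802.
β = (βγ)/√(1+(βγ)²) = 0.66802/√1.446251 = 0.5555.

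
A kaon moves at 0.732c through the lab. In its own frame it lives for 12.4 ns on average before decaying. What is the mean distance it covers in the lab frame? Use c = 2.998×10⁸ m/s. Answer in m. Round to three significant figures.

3.99 m

γ = 1/√(1 − β²) = 1/√(1 − 0.535824) = 1/√0.464176 = 1/0.681305 = 1.4678.
Lab-frame lifetime: Δt = γτ = 1.4678 × 12.4 ns = 18.201 ns.
Distance: d = vΔt = 0.732 × 2.998×10⁸ m/s × 1.8201×10^-8 s = 3.99 m.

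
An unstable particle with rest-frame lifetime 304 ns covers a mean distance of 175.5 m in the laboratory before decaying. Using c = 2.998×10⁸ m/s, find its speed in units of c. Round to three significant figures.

Let x = d/(cτ) = 175.5 m / (2.998×10⁸ m/s × 3.040×10^-7 s) = 1.9256. Since d = βγcτ, x = βγ = β/√(1−β²).
Solving: β² = x²/(1+x²) = 3.70794/4.70794 = 0.787593, so β = 0.887.

0.887c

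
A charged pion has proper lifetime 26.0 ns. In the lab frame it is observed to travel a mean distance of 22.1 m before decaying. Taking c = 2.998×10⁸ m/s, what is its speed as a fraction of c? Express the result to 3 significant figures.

d = βγcτ ⇒ βγ = d/(cτ) = 22.10 m / (7.7948 m) = 2.8352.
β = (βγ)/√(1+(βγ)²) = 2.8352/√9.03836 = 0.943.

0.943c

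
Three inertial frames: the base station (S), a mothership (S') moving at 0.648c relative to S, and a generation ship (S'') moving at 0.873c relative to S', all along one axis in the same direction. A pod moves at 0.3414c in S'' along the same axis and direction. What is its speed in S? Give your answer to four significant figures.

Apply u = (u'+v)/(1+u'v) twice. Pod in the mothership frame: (0.3414+0.873)/(1+0.3414·0.873) = 1.2144/1.2980422 = 0.93556c.
That velocity, transformed to the rest frame of the base station: (0.93556+0.648)/(1+0.93556·0.648) = 1.58356/1.60624288 = 0.98588c.

0.9859c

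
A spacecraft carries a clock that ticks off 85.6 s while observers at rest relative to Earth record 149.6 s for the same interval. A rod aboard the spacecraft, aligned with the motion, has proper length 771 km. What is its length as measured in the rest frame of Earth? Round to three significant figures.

From Δt = γΔτ: γ = 149.6/85.6 = 1.74766.
L = L₀/γ = 771/1.74766 = 441 km.

441 km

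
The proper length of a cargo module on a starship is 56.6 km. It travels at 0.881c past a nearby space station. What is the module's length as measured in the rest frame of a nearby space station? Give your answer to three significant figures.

β² = 0.776161, so γ = 1/√0.223839 = 2.1136.
Along the direction of motion the measured length is L₀/γ = 56.6/2.1136 = 26.8 km.

26.8 km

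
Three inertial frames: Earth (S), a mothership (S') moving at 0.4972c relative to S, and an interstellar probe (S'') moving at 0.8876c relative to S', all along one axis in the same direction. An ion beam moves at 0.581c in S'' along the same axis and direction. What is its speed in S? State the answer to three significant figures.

0.989c

Compose velocities in two stages. Stage 1 (into S'): u₁ = (0.581+0.8876)/(1+0.581×0.8876) = 0.96893.
Stage 2 (into S): u = (0.96893+0.4972)/(1+0.96893×0.4972) = 0.98946, so the speed is 0.989c.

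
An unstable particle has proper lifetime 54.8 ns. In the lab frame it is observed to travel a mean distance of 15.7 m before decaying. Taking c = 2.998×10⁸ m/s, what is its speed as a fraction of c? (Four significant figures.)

Lab distance = (lab lifetime)·v = γτ·βc, so βγ = d/(cτ) = 15.70/(2.998×10⁸ × 5.480×10^-8) = 0.95562.
With βγ = 0.95562: γ² = 1 + (βγ)² = 1.91321, and β = (βγ)/γ = 0.95562/1.38319 = 0.6909.

0.6909c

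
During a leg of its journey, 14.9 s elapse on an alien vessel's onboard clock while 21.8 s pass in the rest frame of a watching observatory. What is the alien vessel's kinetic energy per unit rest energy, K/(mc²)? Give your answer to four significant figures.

From Δt = γΔτ: γ = 21.8/14.9 = 1.46309.
K/(mc²) = γ − 1 = 1.46309 − 1 = 0.4631.

0.4631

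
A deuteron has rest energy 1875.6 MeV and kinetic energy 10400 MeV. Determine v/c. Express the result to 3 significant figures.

K = (γ−1)mc², so γ = 1 + 10400/1875.6 = 6.5449.
Then v/c = √(1 − γ⁻²) = √(1 − 0.023345) = √0.976655 = 0.988.

0.988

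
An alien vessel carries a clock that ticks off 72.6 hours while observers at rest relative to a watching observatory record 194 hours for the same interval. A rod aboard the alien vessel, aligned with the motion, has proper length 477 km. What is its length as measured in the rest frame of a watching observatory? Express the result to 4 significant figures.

From Δt = γΔτ: γ = 194/72.6 = 2.67218.
L = L₀/γ = 477/2.67218 = 178.5 km.

178.5 km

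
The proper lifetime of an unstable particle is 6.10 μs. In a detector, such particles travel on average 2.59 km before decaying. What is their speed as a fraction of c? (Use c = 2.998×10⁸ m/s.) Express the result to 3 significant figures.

Let x = d/(cτ) = 2590 m / (2.998×10⁸ m/s × 6.100×10^-6 s) = 1.4162. Since d = βγcτ, x = βγ = β/√(1−β²).
Solving: β² = x²/(1+x²) = 2.00562/3.00562 = 0.66729, so β = 0.817.

0.817c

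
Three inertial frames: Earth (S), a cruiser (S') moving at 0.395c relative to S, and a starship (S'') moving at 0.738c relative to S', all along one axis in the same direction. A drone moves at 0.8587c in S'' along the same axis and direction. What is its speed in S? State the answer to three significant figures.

0.990c

Compose velocities in two stages. Stage 1 (into S'): u₁ = (0.8587+0.738)/(1+0.8587×0.738) = 0.97734.
Stage 2 (into S): u = (0.97734+0.395)/(1+0.97734×0.395) = 0.99011, so the speed is 0.990c.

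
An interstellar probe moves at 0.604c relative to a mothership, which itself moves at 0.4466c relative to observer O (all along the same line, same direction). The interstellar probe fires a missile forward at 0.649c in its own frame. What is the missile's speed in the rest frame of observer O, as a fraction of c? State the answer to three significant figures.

0.961c

Apply u = (u'+v)/(1+u'v) twice. Missile in the mothership frame: (0.649+0.604)/(1+0.649·0.604) = 1.253/1.391996 = 0.90015c.
That velocity, transformed to the rest frame of observer O: (0.90015+0.4466)/(1+0.90015·0.4466) = 1.34675/1.40200699 = 0.96059c.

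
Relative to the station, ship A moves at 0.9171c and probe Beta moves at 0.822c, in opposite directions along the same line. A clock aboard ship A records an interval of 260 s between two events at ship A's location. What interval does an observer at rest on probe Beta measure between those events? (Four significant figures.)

Transform ship A's velocity into probe Beta's frame: (0.9171 + 0.822)/(1 + 0.9171·0.822) = 1.7391/1.7538562, so the relative speed is 0.99159c.
At |u| = 0.99159c, γ = (1 − 0.983251)^(−1/2) = 7.7269.
The clock on ship A records proper time, so probe Beta measures Δt = γΔτ = 7.7269 × 260 = 2009 s.

2009 s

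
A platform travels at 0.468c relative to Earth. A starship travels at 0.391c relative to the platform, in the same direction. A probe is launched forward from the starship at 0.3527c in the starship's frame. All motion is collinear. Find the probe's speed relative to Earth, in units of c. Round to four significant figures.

0.8589c

Apply u = (u'+v)/(1+u'v) twice. Probe in the platform frame: (0.3527+0.391)/(1+0.3527·0.391) = 0.7437/1.1379057 = 0.65357c.
That velocity, transformed to the rest frame of Earth: (0.65357+0.468)/(1+0.65357·0.468) = 1.12157/1.30587076 = 0.85887c.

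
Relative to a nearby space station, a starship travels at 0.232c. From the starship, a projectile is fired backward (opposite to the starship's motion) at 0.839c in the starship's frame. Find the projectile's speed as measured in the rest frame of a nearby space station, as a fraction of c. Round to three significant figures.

Relativistic velocity addition: u = (u' + v)/(1 + u'v/c²), with u' = −0.839c and v = 0.232c.
Numerator: −0.839 + 0.232 = −0.607. Denominator: 1 + (−0.839)(0.232) = 0.805352.
u = −0.607/0.805352 = −0.75371, so the speed is 0.754c.

0.754c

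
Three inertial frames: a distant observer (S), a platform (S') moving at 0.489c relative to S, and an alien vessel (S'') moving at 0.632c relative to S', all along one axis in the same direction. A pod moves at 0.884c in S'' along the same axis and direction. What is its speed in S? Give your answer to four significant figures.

Compose velocities in two stages. Stage 1 (into S'): u₁ = (0.884+0.632)/(1+0.884×0.632) = 0.97261.
Stage 2 (into S): u = (0.97261+0.489)/(1+0.97261×0.489) = 0.99051, so the speed is 0.9905c.

0.9905c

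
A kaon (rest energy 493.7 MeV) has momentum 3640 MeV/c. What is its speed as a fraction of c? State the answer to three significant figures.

0.991c

pc/(mc²) = 3640/493.7 = 7.3729 = βγ = β/√(1−β²).
So β² = x²/(1 + x²) with x = 7.3729: x² = 54.3597, β² = 54.3597/55.3597 = 0.981936, β = 0.991.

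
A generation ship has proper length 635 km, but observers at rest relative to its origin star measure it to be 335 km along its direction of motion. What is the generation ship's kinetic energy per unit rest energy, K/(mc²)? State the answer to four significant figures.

0.8955

Length contraction gives γ = L₀/L = 635/335 = 1.89552.
K/(mc²) = γ − 1 = 1.89552 − 1 = 0.8955.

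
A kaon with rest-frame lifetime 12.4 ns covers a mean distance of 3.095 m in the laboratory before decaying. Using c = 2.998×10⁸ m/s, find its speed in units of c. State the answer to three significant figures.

0.640c

Let x = d/(cτ) = 3.095 m / (2.998×10⁸ m/s × 1.240×10^-8 s) = 0.83254. Since d = βγcτ, x = βγ = β/√(1−β²).
Solving: β² = x²/(1+x²) = 0.693123/1.693123 = 0.409375, so β = 0.640.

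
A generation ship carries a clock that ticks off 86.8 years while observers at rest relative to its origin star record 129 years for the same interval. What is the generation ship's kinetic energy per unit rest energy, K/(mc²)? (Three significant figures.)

γ = Δt/Δτ = 129/86.8 = 1.48618.
Since K = (γ−1)mc², K/(mc²) = 1.48618 − 1 = 0.486.

0.486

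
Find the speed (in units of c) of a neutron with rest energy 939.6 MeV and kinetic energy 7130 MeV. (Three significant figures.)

γ = 1 + K/(mc²) = 1 + 7130/939.6 = 8.5883.
β = √(1 − 1/γ²) = √(1 − 0.0135577) = √0.9864423 = 0.993.

0.993c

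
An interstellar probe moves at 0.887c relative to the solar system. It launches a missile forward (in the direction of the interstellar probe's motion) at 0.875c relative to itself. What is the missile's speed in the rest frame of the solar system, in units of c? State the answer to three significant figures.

0.992c

Relativistic velocity addition: u = (u' + v)/(1 + u'v/c²), with u' = 0.875c and v = 0.887c.
Numerator: 0.875 + 0.887 = 1.762. Denominator: 1 + (0.875)(0.887) = 1.776125.
u = 1.762/1.776125 = 0.99205, so the speed is 0.992c.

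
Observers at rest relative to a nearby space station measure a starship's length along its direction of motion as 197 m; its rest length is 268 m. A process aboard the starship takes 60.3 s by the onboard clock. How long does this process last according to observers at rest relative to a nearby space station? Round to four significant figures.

82.03 s

From L = L₀/γ: γ = 268/197 = 1.36041.
The same γ dilates the second interval: 1.36041 × 60.3 s = 82.03 s.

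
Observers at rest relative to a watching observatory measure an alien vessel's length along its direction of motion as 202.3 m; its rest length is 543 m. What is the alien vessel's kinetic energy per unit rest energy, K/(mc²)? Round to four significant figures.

γ = L₀/L = 543/202.3 = 2.68413.
Since K = (γ−1)mc², K/(mc²) = 2.68413 − 1 = 1.684.

1.684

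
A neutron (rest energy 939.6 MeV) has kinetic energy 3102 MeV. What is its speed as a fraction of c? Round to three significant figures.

0.973c

K = (γ−1)mc², so γ = 1 + 3102/939.6 = 4.3014.
Then v/c = √(1 − γ⁻²) = √(1 − 0.0540481) = √0.9459519 = 0.973.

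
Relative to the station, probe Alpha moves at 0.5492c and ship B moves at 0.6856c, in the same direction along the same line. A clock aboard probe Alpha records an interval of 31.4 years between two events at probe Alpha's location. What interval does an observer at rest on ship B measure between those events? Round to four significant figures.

The velocity of probe Alpha relative to ship B is (0.5492 − 0.6856)c / (1 − 0.5492×0.6856) = −0.21878c; relative speed 0.21878c.
At |u| = 0.21878c, γ = (1 − 0.0478647)^(−1/2) = 1.0248.
Probe Alpha's interval is proper; time dilation gives Δt_B = γΔτ = 1.0248 × 31.4 years = 32.18 years.

32.18 years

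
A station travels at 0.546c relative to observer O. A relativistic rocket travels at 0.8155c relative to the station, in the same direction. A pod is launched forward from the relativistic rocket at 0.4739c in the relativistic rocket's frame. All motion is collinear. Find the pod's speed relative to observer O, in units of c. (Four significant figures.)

0.9789c

Apply u = (u'+v)/(1+u'v) twice. Pod in the station frame: (0.4739+0.8155)/(1+0.4739·0.8155) = 1.2894/1.38646545 = 0.92999c.
That velocity, transformed to the rest frame of observer O: (0.92999+0.546)/(1+0.92999·0.546) = 1.47599/1.50777454 = 0.97892c.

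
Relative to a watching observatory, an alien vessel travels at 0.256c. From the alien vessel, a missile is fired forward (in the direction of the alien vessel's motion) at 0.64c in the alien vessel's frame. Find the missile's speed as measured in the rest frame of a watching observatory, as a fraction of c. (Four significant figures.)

0.7699c

Relativistic velocity addition: u = (u' + v)/(1 + u'v/c²), with u' = 0.64c and v = 0.256c.
Numerator: 0.64 + 0.256 = 0.896. Denominator: 1 + (0.64)(0.256) = 1.16384.
u = 0.896/1.16384 = 0.76987, so the speed is 0.7699c.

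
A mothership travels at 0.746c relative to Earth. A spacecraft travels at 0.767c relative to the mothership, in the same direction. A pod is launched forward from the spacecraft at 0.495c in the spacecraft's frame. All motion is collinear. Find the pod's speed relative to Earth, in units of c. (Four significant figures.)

First combine the pod and spacecraft (S''→S'): u₁ = (0.495 + 0.767)/(1 + 0.495×0.767) = 1.262/1.379665 = 0.91471.
Then combine with the mothership (S'→S): u = (0.91471 + 0.746)/(1 + 0.91471×0.746) = 1.66071/1.68237366 = 0.98712.

0.9871c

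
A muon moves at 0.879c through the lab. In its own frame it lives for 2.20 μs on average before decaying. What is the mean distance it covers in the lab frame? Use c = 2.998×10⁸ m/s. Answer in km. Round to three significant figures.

1.22 km

With β = 0.879, γ = 1/√(1 − 0.879²) = 1/√0.227359 = 2.0972.
Lab-frame lifetime: Δt = γτ = 2.0972 × 2.20 μs = 4.6138 μs.
Distance: d = vΔt = 0.879 × 2.998×10⁸ m/s × 4.6138×10^-6 s = 1220 m = 1.22 km.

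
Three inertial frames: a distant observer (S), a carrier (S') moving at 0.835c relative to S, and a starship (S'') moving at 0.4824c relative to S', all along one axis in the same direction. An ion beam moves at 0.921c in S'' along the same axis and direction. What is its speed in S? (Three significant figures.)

Apply u = (u'+v)/(1+u'v) twice. Ion beam in the carrier frame: (0.921+0.4824)/(1+0.921·0.4824) = 1.4034/1.4442904 = 0.97169c.
That velocity, transformed to the rest frame of a distant observer: (0.97169+0.835)/(1+0.97169·0.835) = 1.80669/1.81136115 = 0.99742c.

0.997c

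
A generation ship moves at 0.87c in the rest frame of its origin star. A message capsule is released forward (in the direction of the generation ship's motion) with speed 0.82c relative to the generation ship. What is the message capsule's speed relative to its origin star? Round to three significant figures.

0.986c

Relativistic velocity addition: u = (u' + v)/(1 + u'v/c²), with u' = 0.82c and v = 0.87c.
Numerator: 0.82 + 0.87 = 1.69. Denominator: 1 + (0.82)(0.87) = 1.7134.
u = 1.69/1.7134 = 0.98634, so the speed is 0.986c.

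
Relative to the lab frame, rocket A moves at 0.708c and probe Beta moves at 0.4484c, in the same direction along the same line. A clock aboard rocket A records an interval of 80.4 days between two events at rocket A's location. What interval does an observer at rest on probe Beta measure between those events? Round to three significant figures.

86.9 days

Speed of rocket A in probe Beta's frame: u = (v_A − v_B)/(1 − v_A v_B/c²) = (0.708 − 0.4484)/(1 − 0.708×0.4484) = 0.2596/0.6825328 = 0.38035; |u| = 0.38035c.
At |u| = 0.38035c, γ = (1 − 0.144666)^(−1/2) = 1.0813.
Rocket A's interval is proper; time dilation gives Δt_B = γΔτ = 1.0813 × 80.4 days = 86.9 days.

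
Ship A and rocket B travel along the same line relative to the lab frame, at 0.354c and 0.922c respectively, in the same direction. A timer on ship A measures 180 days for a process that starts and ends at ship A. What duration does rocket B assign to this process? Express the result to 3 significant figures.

335 days

The velocity of ship A relative to rocket B is (0.354 − 0.922)c / (1 − 0.354×0.922) = −0.84322c; relative speed 0.84322c.
γ for this relative speed: γ = 1/√(1 − 0.71102) = 1.8602.
The clock on ship A records proper time, so rocket B measures Δt = γΔτ = 1.8602 × 180 = 335 days.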